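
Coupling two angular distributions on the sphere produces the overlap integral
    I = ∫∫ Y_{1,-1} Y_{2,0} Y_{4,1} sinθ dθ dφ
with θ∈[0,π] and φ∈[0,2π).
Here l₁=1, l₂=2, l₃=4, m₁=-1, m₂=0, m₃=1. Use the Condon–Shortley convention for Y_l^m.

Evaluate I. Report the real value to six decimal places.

0.000000

l₃=4 ∉ [1,3] — triangle fails ⇒ I = 0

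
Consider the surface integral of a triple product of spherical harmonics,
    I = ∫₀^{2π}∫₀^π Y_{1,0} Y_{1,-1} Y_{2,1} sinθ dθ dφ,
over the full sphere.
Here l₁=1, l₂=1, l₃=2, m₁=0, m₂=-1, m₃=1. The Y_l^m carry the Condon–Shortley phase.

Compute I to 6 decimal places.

-0.218510

Checks pass: Σm=0; 4 even; l₃=2∈[0,2].
(2·1+1)(2·1+1)(2·2+1) = 45
Δ: 0! 2! 2! / 5! → 1/30
sum: t=0:+1/1 = 1/1
3j²(1 1 2; 0 0 0) = Δ·Π!·Σ² = 2/15  (sign +1)
sum: t=0:+1/2 = 1/2
3j²(1 1 2; 0 -1 1) = Δ·Π!·Σ² = 1/10  (sign -1)
combine: 4πI² = 45·2/15·1/10 = 3/5
take √, sign -1: I = -0.21850969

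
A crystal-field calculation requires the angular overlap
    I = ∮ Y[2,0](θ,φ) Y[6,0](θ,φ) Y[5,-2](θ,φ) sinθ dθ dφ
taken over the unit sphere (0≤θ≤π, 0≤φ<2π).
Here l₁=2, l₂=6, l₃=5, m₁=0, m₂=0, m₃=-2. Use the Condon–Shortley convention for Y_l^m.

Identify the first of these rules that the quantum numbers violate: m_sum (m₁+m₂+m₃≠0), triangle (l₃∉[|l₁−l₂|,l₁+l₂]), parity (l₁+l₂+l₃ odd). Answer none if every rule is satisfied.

m₁+m₂+m₃ = 0 + 0 − 2 = -2  ✗
triangle: |2−6|=4 ≤ l₃=5 ≤ 2+6=8
parity: l₁+l₂+l₃ = 13 is odd

m_sum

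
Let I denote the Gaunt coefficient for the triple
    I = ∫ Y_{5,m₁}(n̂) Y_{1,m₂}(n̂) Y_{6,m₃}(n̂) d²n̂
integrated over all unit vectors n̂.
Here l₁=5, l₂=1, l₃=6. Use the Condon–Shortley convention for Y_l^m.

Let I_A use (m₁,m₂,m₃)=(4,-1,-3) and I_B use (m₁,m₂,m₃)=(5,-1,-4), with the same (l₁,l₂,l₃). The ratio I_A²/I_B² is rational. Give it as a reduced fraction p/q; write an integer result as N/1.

3/1

Shared (l₁,l₂,l₃)=(5,1,6): N and (l;000)² cancel in I_A²/I_B².
A: Δ = 0!·10!·2!/13! = 1/858; Racah Σ t=0..0: t=0:+1/725760 = 1/725760; ⇒ 3j(5 1 6; 4 -1 -3)² = 1/286, sgn -1
B: Δ = 0!·10!·2!/13! = 1/858; Racah Σ t=0..0: t=0:+1/7257600 = 1/7257600; ⇒ 3j(5 1 6; 5 -1 -4)² = 1/858, sgn +1
I_A²/I_B² = (1/286)/(1/858) = 3/1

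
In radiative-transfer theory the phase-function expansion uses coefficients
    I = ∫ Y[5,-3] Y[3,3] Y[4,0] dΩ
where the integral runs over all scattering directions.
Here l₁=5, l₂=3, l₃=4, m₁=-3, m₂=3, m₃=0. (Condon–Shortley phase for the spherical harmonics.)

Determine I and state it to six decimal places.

Rules hold: Σm=0, L=12 even, 2≤4≤8.
N = 11·7·9 = 693
Δ = 4!·6!·2!/13! = 1/180180
Racah Σ t=1..3: t=1:−1/576 t=2:+1/144 t=3:−1/576 = 1/288
⇒ 3j(5 3 4; 0 0 0)² = 20/1001, sgn +1
Racah Σ t=4..4: t=4:+1/2304 = 1/2304
⇒ 3j(5 3 4; -3 3 0)² = 5/143, sgn +1
4πI² = N·(3j₀)²·(3jₘ)² = 900/1859
I = +1·√(0.484131/4π) = 0.19628026

0.196280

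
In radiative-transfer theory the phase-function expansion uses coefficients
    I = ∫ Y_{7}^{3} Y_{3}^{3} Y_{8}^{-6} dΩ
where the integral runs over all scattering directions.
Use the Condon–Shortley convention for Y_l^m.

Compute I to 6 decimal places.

-0.170387

Checks pass: Σm=0; 18 even; l₃=8∈[4,10].
(2·7+1)(2·3+1)(2·8+1) = 1785
Δ: 2! 12! 4! / 19! → 1/5290740
sum: t=0:+1/7257600 t=1:−1/2073600 t=2:+1/7257600 = -1/4838400
3j²(7 3 8; 0 0 0) = Δ·Π!·Σ² = 252/20995  (sign -1)
sum: t=2:+1/348364800 = 1/348364800
3j²(7 3 8; 3 3 -6) = Δ·Π!·Σ² = 11/646  (sign +1)
combine: 4πI² = 1785·252/20995·11/646 = 29106/79781
take √, sign -1: I = -0.17038705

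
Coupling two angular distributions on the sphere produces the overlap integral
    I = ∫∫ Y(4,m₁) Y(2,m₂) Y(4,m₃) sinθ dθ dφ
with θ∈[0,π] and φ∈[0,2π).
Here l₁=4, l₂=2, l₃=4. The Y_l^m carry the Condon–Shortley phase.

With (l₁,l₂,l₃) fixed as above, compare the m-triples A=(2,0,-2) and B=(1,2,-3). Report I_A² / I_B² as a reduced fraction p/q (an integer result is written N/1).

Shared (l₁,l₂,l₃)=(4,2,4): N and (l;000)² cancel in I_A²/I_B².
A: Δ = 2!·6!·2!/11! = 1/13860; Racah Σ t=0..2: t=0:+1/192 t=1:−1/120 t=2:+1/2880 = -1/360; ⇒ 3j(4 2 4; 2 0 -2)² = 16/3465, sgn -1
B: Δ = 2!·6!·2!/11! = 1/13860; Racah Σ t=2..2: t=2:+1/480 = 1/480; ⇒ 3j(4 2 4; 1 2 -3)² = 3/110, sgn -1
I_A²/I_B² = (16/3465)/(3/110) = 32/189

32/189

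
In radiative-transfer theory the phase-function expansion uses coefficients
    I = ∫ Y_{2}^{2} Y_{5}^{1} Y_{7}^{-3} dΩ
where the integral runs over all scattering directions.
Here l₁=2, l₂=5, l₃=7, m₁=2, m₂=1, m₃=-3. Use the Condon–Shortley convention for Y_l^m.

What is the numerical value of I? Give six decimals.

m-sum 0 ✓  L=14 even ✓  3≤7≤7 ✓
Π(2lᵢ+1) = 5×11×15 = 825
triangle coeff Δ(2,5,7) = 1/15015
Σ_t [0,0]: t=0:+1/57600 = 1/57600
(3j)²=21/715 [(2 5 7; 0 0 0)], sign=-1
Σ_t [0,0]: t=0:+1/414720 = 1/414720
(3j)²=2/143 [(2 5 7; 2 1 -3)], sign=+1
⇒ 4πI² = 630/1859
I = (-1)√(630/1859/(4π)) = -0.16421985

-0.164220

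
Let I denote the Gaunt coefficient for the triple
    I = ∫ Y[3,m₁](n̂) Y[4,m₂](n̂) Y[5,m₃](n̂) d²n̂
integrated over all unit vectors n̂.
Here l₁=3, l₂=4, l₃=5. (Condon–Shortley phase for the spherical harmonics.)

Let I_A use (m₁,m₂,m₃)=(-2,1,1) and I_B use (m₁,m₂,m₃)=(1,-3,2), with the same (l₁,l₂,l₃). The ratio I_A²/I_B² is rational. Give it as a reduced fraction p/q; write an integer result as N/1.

Same 3,4,5: normalisation and zero-m 3j drop out of the ratio.
A: Δ: 2! 4! 6! / 13! → 1/180180; sum: t=1:−1/1152 t=2:+1/432 = 5/3456; 3j²(3 4 5; -2 1 1) = Δ·Π!·Σ² = 625/36036  (sign +1)
B: Δ: 2! 4! 6! / 13! → 1/180180; sum: t=0:+1/960 t=1:−1/4320 = 7/8640; 3j²(3 4 5; 1 -3 2) = Δ·Π!·Σ² = 343/12870  (sign -1)
I_A²/I_B² = (625/36036)/(343/12870) = 3125/4802

3125/4802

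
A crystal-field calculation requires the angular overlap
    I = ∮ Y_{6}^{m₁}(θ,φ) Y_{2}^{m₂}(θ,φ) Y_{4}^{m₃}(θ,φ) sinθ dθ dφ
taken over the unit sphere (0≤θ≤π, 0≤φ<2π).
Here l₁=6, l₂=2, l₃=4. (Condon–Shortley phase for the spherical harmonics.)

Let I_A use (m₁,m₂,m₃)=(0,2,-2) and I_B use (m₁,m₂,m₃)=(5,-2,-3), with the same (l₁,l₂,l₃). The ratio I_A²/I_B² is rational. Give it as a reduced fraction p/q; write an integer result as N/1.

1/22

l's match ⇒ only the (l;m) 3-j factors differ between A and B.
A: triangle coeff Δ(6,2,4) = 1/6435; Σ_t [4,4]: t=4:+1/34560 = 1/34560; (3j)²=1/429 [(6 2 4; 0 2 -2)], sign=+1
B: triangle coeff Δ(6,2,4) = 1/6435; Σ_t [0,0]: t=0:+1/120960 = 1/120960; (3j)²=2/39 [(6 2 4; 5 -2 -3)], sign=-1
I_A²/I_B² = (1/429)/(2/39) = 1/22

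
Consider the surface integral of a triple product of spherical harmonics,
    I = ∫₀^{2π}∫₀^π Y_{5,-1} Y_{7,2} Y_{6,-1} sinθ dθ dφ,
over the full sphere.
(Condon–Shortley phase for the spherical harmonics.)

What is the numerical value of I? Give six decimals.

0.118315

m-sum 0 ✓  L=18 even ✓  2≤6≤12 ✓
Π(2lᵢ+1) = 11×15×13 = 2145
triangle coeff Δ(5,7,6) = 1/174594420
Σ_t [1,5]: t=1:−1/4147200 t=2:+1/207360 t=3:−1/82944 t=4:+1/207360 t=5:−1/4147200 = -1/345600
(3j)²=420/46189 [(5 7 6; 0 0 0)], sign=-1
Σ_t [2,6]: t=2:+1/5806080 t=3:−1/311040 t=4:+1/138240 t=5:−1/414720 t=6:+1/12441600 = 1/537600
(3j)²=2916/323323 [(5 7 6; -1 2 -1)], sign=-1
⇒ 4πI² = 2624400/14919047
I = (+1)√(2624400/14919047/(4π)) = 0.11831493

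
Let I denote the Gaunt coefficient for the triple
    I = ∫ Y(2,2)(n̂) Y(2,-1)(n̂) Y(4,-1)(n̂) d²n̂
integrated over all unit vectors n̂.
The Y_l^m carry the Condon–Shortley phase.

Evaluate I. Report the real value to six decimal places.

Checks pass: Σm=0; 8 even; l₃=4∈[0,4].
(2·2+1)(2·2+1)(2·4+1) = 225
Δ: 0! 4! 4! / 9! → 1/630
sum: t=0:+1/16 = 1/16
3j²(2 2 4; 0 0 0) = Δ·Π!·Σ² = 2/35  (sign +1)
sum: t=0:+1/144 = 1/144
3j²(2 2 4; 2 -1 -1) = Δ·Π!·Σ² = 1/126  (sign -1)
combine: 4πI² = 225·2/35·1/126 = 5/49
take √, sign -1: I = -0.09011188

-0.090112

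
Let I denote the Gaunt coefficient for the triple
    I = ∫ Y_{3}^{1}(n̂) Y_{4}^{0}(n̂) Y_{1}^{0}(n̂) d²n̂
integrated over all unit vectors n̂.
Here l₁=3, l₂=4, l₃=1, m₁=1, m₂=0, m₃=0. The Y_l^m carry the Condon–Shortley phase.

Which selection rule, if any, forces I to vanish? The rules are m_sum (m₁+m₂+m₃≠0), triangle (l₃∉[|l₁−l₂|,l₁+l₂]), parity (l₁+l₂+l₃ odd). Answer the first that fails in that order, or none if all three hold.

m_sum

Σmᵢ = 1  ✗
l₃∈[|l₁−l₂|,l₁+l₂]=[1,7], have l₃=1
Σlᵢ = 8 ⇒ even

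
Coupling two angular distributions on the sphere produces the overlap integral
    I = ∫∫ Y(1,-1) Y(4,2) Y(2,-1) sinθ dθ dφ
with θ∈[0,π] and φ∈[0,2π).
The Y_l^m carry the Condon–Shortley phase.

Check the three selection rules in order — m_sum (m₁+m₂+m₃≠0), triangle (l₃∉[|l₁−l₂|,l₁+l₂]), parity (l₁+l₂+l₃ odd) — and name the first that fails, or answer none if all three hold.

triangle

m₁+m₂+m₃ = -1 + 2 − 1 = 0  ✓
triangle: |1−4|=3 ≤ l₃=2 ≤ 1+4=5  ✗
parity: l₁+l₂+l₃ = 7 is odd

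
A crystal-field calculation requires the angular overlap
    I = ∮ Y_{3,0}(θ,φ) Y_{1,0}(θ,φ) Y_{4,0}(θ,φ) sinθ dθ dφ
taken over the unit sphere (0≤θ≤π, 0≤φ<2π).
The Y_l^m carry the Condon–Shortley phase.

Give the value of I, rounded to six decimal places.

0.246233

Rules hold: Σm=0, L=8 even, 2≤4≤4.
N = 7·3·9 = 189
Δ = 0!·6!·2!/9! = 1/252
Racah Σ t=0..0: t=0:+1/36 = 1/36
⇒ 3j(3 1 4; 0 0 0)² = 4/63, sgn +1
(m-triple is (0,0,0) — same symbol as above.)
4πI² = N·(3j₀)²·(3jₘ)² = 16/21
I = +1·√(0.761905/4π) = 0.24623252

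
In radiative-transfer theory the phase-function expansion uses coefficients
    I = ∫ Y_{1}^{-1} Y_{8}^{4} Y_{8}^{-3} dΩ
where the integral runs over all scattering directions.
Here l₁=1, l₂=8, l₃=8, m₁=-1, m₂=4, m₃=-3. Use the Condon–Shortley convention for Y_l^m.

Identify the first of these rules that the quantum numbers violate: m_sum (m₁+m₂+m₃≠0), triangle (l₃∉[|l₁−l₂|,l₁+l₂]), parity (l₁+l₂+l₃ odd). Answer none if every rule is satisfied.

Σmᵢ = 0  ✓
l₃∈[|l₁−l₂|,l₁+l₂]=[7,9], have l₃=8  ✓
Σlᵢ = 17 ⇒ odd  ✗

parity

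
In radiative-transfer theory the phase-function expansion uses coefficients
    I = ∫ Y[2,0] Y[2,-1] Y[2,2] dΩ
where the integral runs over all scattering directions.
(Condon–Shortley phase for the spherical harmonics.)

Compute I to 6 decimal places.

0.000000

0 − 1 + 2 = 1 ≠ 0: azimuthal integral kills it; I = 0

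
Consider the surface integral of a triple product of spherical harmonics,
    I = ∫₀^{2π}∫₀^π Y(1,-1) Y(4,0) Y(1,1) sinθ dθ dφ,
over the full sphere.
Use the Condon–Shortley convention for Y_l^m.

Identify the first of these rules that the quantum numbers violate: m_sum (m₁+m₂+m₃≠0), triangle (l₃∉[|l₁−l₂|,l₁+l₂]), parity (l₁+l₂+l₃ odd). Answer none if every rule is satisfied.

m₁+m₂+m₃ = -1 + 0 + 1 = 0  ✓
triangle: |1−4|=3 ≤ l₃=1 ≤ 1+4=5  ✗
parity: l₁+l₂+l₃ = 6 is even

triangle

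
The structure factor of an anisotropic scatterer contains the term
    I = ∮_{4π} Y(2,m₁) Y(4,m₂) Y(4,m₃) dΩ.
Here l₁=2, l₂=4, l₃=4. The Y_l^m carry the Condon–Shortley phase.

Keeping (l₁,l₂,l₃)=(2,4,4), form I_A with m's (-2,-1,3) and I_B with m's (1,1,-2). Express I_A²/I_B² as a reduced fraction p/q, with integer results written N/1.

Shared (l₁,l₂,l₃)=(2,4,4): N and (l;000)² cancel in I_A²/I_B².
A: Δ = 2!·2!·6!/11! = 1/13860; Racah Σ t=2..2: t=2:+1/480 = 1/480; ⇒ 3j(2 4 4; -2 -1 3)² = 3/110, sgn -1
B: Δ = 2!·2!·6!/11! = 1/13860; Racah Σ t=0..1: t=0:+1/240 t=1:−1/96 = -1/160; ⇒ 3j(2 4 4; 1 1 -2)² = 27/1540, sgn -1
I_A²/I_B² = (3/110)/(27/1540) = 14/9

14/9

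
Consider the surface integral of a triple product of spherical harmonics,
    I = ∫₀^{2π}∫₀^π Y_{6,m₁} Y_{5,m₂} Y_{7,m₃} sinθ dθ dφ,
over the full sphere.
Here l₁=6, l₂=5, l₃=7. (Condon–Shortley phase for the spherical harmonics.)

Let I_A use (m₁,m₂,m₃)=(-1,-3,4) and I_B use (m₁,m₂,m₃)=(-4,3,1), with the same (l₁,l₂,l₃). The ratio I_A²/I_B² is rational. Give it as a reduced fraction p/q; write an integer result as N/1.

99/169

Same 6,5,7: normalisation and zero-m 3j drop out of the ratio.
A: Δ: 4! 8! 6! / 19! → 1/174594420; sum: t=0:+1/5806080 t=1:−1/1036800 t=2:+1/2073600 = -1/3225600; 3j²(6 5 7; -1 -3 4) = Δ·Π!·Σ² = 27/4199  (sign +1)
B: Δ: 4! 8! 6! / 19! → 1/174594420; sum: t=2:+1/116121600 t=3:−1/3628800 t=4:+1/1658880 = 13/38707200; 3j²(6 5 7; -4 3 1) = Δ·Π!·Σ² = 39/3553  (sign +1)
I_A²/I_B² = (27/4199)/(39/3553) = 99/169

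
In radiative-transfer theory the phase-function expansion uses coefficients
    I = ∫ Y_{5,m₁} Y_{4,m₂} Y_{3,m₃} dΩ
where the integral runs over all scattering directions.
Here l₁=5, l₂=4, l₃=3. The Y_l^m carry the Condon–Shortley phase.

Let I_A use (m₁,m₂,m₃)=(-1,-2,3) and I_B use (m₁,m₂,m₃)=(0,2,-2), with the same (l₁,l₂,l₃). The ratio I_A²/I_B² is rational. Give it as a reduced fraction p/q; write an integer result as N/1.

45/64

l's match ⇒ only the (l;m) 3-j factors differ between A and B.
A: triangle coeff Δ(5,4,3) = 1/180180; Σ_t [2,2]: t=2:+1/2304 = 1/2304; (3j)²=75/4004 [(5 4 3; -1 -2 3)], sign=+1
B: triangle coeff Δ(5,4,3) = 1/180180; Σ_t [4,5]: t=4:+1/576 t=5:−1/2880 = 1/720; (3j)²=80/3003 [(5 4 3; 0 2 -2)], sign=-1
I_A²/I_B² = (75/4004)/(80/3003) = 45/64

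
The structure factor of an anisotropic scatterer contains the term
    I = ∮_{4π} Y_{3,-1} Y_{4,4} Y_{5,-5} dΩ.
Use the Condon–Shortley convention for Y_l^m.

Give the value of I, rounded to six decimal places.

0.000000

m-sum = -1 + 4 − 5 = -2 ≠ 0 ⇒ I = 0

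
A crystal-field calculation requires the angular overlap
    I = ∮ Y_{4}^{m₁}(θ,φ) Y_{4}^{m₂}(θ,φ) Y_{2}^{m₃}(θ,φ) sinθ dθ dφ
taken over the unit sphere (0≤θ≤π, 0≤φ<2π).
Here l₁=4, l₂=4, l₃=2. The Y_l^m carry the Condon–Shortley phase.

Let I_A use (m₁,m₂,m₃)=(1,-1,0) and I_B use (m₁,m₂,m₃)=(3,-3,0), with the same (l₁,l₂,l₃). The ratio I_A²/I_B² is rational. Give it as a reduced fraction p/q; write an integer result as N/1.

289/49

l's match ⇒ only the (l;m) 3-j factors differ between A and B.
A: triangle coeff Δ(4,4,2) = 1/13860; Σ_t [1,3]: t=1:−1/480 t=2:+1/48 t=3:−1/144 = 17/1440; (3j)²=289/13860 [(4 4 2; 1 -1 0)], sign=+1
B: triangle coeff Δ(4,4,2) = 1/13860; Σ_t [0,1]: t=0:+1/720 t=1:−1/480 = -1/1440; (3j)²=7/1980 [(4 4 2; 3 -3 0)], sign=-1
I_A²/I_B² = (289/13860)/(7/1980) = 289/49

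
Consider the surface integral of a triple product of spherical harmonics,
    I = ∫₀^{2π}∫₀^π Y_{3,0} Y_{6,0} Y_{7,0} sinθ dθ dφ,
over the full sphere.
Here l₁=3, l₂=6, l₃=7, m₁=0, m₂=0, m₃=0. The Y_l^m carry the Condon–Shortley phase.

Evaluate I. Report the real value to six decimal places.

0.144051

Checks pass: Σm=0; 16 even; l₃=7∈[3,9].
(2·3+1)(2·6+1)(2·7+1) = 1365
Δ: 2! 4! 10! / 17! → 1/2042040
sum: t=0:+1/207360 t=1:−1/57600 t=2:+1/207360 = -1/129600
3j²(3 6 7; 0 0 0) = Δ·Π!·Σ² = 168/12155  (sign +1)
(m-triple is (0,0,0) — same symbol as above.)
combine: 4πI² = 1365·168/12155·168/12155 = 592704/2272985
take √, sign +1: I = 0.14405081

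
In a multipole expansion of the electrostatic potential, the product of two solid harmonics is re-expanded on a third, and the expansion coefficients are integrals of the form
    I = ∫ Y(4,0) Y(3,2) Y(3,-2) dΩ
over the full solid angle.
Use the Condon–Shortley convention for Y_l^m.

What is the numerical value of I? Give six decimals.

-0.179515

m-sum 0 ✓  L=10 even ✓  1≤3≤7 ✓
Π(2lᵢ+1) = 9×7×7 = 441
triangle coeff Δ(4,3,3) = 1/34650
Σ_t [1,3]: t=1:−1/72 t=2:+1/16 t=3:−1/72 = 5/144
(3j)²=2/77 [(4 3 3; 0 0 0)], sign=-1
Σ_t [3,4]: t=3:−1/72 t=4:+1/576 = -7/576
(3j)²=7/198 [(4 3 3; 0 2 -2)], sign=+1
⇒ 4πI² = 49/121
I = (-1)√(49/121/(4π)) = -0.17951487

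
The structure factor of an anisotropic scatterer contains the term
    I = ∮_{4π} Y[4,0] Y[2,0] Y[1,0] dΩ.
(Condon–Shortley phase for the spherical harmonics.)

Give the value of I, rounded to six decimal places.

0.000000

l₃=1 ∉ [2,6] — triangle fails ⇒ I = 0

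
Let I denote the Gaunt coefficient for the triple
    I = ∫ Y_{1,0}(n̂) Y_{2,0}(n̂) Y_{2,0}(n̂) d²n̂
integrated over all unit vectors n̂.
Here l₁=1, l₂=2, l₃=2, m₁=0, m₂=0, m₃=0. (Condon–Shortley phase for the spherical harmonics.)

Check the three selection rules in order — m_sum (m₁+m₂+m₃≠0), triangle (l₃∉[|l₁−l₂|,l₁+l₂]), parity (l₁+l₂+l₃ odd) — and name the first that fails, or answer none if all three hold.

m₁+m₂+m₃ = 0 + 0 + 0 = 0  ✓
triangle: |1−2|=1 ≤ l₃=2 ≤ 1+2=3  ✓
parity: l₁+l₂+l₃ = 5 is odd  ✗

parity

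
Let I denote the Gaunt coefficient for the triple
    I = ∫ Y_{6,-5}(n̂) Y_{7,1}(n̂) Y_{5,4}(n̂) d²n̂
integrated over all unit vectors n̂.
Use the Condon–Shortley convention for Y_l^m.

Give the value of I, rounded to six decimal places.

-0.122102

Checks pass: Σm=0; 18 even; l₃=5∈[1,13].
(2·6+1)(2·7+1)(2·5+1) = 2145
Δ: 8! 4! 6! / 19! → 1/174594420
sum: t=2:+1/4147200 t=3:−1/207360 t=4:+1/82944 t=5:−1/207360 t=6:+1/4147200 = 1/345600
3j²(6 7 5; 0 0 0) = Δ·Π!·Σ² = 420/46189  (sign -1)
sum: t=7:−1/14515200 t=8:+1/174182400 = -11/174182400
3j²(6 7 5; -5 1 4) = Δ·Π!·Σ² = 121/12597  (sign +1)
combine: 4πI² = 2145·420/46189·121/12597 = 254100/1356277
take √, sign -1: I = -0.12210212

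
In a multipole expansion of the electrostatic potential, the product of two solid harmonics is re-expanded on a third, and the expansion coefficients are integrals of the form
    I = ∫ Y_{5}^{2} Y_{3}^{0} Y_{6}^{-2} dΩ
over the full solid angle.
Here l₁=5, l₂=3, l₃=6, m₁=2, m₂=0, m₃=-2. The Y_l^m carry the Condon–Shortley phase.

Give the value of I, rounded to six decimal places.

Checks pass: Σm=0; 14 even; l₃=6∈[2,8].
(2·5+1)(2·3+1)(2·6+1) = 1001
Δ: 2! 8! 4! / 15! → 1/675675
sum: t=0:+1/8640 t=1:−1/2304 t=2:+1/8640 = -7/34560
3j²(5 3 6; 0 0 0) = Δ·Π!·Σ² = 7/429  (sign -1)
sum: t=0:+1/8640 t=1:−1/5760 t=2:+1/60480 = -1/24192
3j²(5 3 6; 2 0 -2) = Δ·Π!·Σ² = 8/3003  (sign -1)
combine: 4πI² = 1001·7/429·8/3003 = 56/1287
take √, sign +1: I = 0.05884368

0.058844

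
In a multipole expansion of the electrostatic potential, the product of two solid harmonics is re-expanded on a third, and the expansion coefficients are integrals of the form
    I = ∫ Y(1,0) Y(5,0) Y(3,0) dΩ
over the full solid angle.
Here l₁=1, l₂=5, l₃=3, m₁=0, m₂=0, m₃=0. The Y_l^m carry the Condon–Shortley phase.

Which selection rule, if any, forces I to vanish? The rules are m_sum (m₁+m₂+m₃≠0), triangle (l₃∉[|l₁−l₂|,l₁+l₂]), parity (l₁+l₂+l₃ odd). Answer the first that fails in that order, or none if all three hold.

azimuthal sum: 0 + 0 + 0 = 0  ✓
4 ≤ 3 ≤ 6 (triangle on l)  ✗
L = 1 + 5 + 3 = 9 (odd)

triangle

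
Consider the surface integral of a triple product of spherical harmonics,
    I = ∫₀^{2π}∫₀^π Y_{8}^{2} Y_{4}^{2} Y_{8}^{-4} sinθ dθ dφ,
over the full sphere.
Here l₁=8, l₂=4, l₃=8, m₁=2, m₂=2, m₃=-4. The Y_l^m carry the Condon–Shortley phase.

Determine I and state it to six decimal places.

-0.011364

Checks pass: Σm=0; 20 even; l₃=8∈[4,12].
(2·8+1)(2·4+1)(2·8+1) = 2601
Δ: 4! 12! 4! / 21! → 1/185175900
sum: t=0:+1/557383680 t=1:−1/21772800 t=2:+1/8294400 t=3:−1/21772800 t=4:+1/557383680 = 1/30965760
3j²(8 4 8; 0 0 0) = Δ·Π!·Σ² = 36/4199  (sign +1)
sum: t=2:+1/92897280 t=3:−1/78382080 t=4:+1/696729600 = -1/1791590400
3j²(8 4 8; 2 2 -4) = Δ·Π!·Σ² = 11/151164  (sign -1)
combine: 4πI² = 2601·36/4199·11/151164 = 99/61009
take √, sign -1: I = -0.01136359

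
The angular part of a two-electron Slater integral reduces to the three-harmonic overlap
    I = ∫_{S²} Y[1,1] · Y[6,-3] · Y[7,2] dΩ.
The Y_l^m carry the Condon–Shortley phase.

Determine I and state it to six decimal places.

0.110647

m-sum 0 ✓  L=14 even ✓  5≤7≤7 ✓
Π(2lᵢ+1) = 3×13×15 = 585
triangle coeff Δ(1,6,7) = 1/1365
Σ_t [0,0]: t=0:+1/518400 = 1/518400
(3j)²=7/195 [(1 6 7; 0 0 0)], sign=-1
Σ_t [0,0]: t=0:+1/4354560 = 1/4354560
(3j)²=2/273 [(1 6 7; 1 -3 2)], sign=-1
⇒ 4πI² = 2/13
I = (+1)√(2/13/(4π)) = 0.11064668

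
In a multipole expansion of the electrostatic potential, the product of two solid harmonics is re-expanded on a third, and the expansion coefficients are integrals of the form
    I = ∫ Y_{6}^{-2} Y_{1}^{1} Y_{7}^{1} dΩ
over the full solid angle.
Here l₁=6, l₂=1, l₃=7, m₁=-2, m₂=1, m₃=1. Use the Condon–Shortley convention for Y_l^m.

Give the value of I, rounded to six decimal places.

-0.135514

Rules hold: Σm=0, L=14 even, 5≤7≤7.
N = 13·3·15 = 585
Δ = 0!·12!·2!/15! = 1/1365
Racah Σ t=0..0: t=0:+1/518400 = 1/518400
⇒ 3j(6 1 7; 0 0 0)² = 7/195, sgn -1
Racah Σ t=0..0: t=0:+1/1935360 = 1/1935360
⇒ 3j(6 1 7; -2 1 1)² = 1/91, sgn +1
4πI² = N·(3j₀)²·(3jₘ)² = 3/13
I = -1·√(0.230769/4π) = -0.13551395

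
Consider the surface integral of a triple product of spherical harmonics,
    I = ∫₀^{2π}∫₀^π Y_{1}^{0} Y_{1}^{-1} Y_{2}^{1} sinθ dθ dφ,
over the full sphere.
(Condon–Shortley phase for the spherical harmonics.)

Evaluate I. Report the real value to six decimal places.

-0.218510

Checks pass: Σm=0; 4 even; l₃=2∈[0,2].
(2·1+1)(2·1+1)(2·2+1) = 45
Δ: 0! 2! 2! / 5! → 1/30
sum: t=0:+1/1 = 1/1
3j²(1 1 2; 0 0 0) = Δ·Π!·Σ² = 2/15  (sign +1)
sum: t=0:+1/2 = 1/2
3j²(1 1 2; 0 -1 1) = Δ·Π!·Σ² = 1/10  (sign -1)
combine: 4πI² = 45·2/15·1/10 = 3/5
take √, sign -1: I = -0.21850969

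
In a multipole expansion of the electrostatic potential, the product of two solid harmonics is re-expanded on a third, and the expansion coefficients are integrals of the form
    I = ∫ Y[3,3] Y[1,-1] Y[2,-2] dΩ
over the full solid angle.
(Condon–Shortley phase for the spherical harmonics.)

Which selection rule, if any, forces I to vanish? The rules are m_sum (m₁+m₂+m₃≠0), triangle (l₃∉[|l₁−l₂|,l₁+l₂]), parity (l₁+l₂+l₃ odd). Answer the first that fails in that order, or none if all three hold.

none

Σmᵢ = 0  ✓
l₃∈[|l₁−l₂|,l₁+l₂]=[2,4], have l₃=2  ✓
Σlᵢ = 6 ⇒ even  ✓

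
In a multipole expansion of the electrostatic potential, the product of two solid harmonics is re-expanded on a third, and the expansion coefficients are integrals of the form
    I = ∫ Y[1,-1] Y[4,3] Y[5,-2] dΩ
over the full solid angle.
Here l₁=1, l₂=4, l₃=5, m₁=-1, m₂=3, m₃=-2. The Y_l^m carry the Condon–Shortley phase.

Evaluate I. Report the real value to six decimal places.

Rules hold: Σm=0, L=10 even, 3≤5≤5.
N = 3·9·11 = 297
Δ = 0!·2!·8!/11! = 1/495
Racah Σ t=0..0: t=0:+1/576 = 1/576
⇒ 3j(1 4 5; 0 0 0)² = 5/99, sgn -1
Racah Σ t=0..0: t=0:+1/10080 = 1/10080
⇒ 3j(1 4 5; -1 3 -2)² = 1/165, sgn -1
4πI² = N·(3j₀)²·(3jₘ)² = 1/11
I = +1·√(0.0909091/4π) = 0.08505478

0.085055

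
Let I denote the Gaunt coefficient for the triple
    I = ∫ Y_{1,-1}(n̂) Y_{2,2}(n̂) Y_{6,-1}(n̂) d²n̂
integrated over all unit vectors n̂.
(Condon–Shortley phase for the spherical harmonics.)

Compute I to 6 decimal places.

0.000000

triangle: need 1≤l₃≤3, have 6; I=0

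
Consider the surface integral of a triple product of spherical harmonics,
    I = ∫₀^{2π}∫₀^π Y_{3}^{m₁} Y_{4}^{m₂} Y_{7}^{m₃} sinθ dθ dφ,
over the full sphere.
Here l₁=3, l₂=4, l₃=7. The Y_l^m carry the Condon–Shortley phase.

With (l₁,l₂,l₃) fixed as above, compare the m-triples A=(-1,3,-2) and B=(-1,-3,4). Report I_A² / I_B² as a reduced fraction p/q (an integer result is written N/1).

Shared (l₁,l₂,l₃)=(3,4,7): N and (l;000)² cancel in I_A²/I_B².
A: Δ = 0!·6!·8!/15! = 1/45045; Racah Σ t=0..0: t=0:+1/241920 = 1/241920; ⇒ 3j(3 4 7; -1 3 -2)² = 4/1001, sgn -1
B: Δ = 0!·6!·8!/15! = 1/45045; Racah Σ t=0..0: t=0:+1/241920 = 1/241920; ⇒ 3j(3 4 7; -1 -3 4)² = 2/91, sgn -1
I_A²/I_B² = (4/1001)/(2/91) = 2/11

2/11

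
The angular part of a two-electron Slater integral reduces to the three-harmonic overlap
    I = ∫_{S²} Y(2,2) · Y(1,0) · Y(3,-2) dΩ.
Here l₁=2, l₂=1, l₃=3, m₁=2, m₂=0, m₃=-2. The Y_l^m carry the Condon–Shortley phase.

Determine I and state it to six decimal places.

0.184674

m-sum 0 ✓  L=6 even ✓  1≤3≤3 ✓
Π(2lᵢ+1) = 5×3×7 = 105
triangle coeff Δ(2,1,3) = 1/105
Σ_t [0,0]: t=0:+1/4 = 1/4
(3j)²=3/35 [(2 1 3; 0 0 0)], sign=-1
Σ_t [0,0]: t=0:+1/24 = 1/24
(3j)²=1/21 [(2 1 3; 2 0 -2)], sign=-1
⇒ 4πI² = 3/7
I = (+1)√(3/7/(4π)) = 0.18467439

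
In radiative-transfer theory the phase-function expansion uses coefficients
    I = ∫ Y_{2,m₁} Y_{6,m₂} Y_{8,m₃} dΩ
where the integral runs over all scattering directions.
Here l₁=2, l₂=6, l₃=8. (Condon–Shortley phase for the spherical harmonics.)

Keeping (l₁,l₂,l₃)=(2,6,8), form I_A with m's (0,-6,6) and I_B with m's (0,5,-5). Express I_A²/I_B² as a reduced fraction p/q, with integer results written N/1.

7/18

l's match ⇒ only the (l;m) 3-j factors differ between A and B.
A: triangle coeff Δ(2,6,8) = 1/30940; Σ_t [0,0]: t=0:+1/1916006400 = 1/1916006400; (3j)²=1/340 [(2 6 8; 0 -6 6)], sign=+1
B: triangle coeff Δ(2,6,8) = 1/30940; Σ_t [0,0]: t=0:+1/159667200 = 1/159667200; (3j)²=9/1190 [(2 6 8; 0 5 -5)], sign=-1
I_A²/I_B² = (1/340)/(9/1190) = 7/18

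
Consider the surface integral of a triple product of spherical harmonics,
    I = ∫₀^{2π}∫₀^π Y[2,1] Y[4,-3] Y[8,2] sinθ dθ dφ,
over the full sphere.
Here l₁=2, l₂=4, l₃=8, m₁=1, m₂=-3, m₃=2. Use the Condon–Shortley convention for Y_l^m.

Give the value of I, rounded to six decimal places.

|2−4|≤8≤2+4 violated ⇒ I = 0

0.000000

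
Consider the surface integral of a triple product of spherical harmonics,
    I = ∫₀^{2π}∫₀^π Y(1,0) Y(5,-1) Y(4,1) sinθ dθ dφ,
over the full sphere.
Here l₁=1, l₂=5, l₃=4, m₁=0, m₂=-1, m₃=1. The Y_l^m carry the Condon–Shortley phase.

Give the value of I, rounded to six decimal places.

Checks pass: Σm=0; 10 even; l₃=4∈[4,6].
(2·1+1)(2·5+1)(2·4+1) = 297
Δ: 2! 0! 8! / 11! → 1/495
sum: t=1:−1/576 = -1/576
3j²(1 5 4; 0 0 0) = Δ·Π!·Σ² = 5/99  (sign -1)
sum: t=1:−1/720 = -1/720
3j²(1 5 4; 0 -1 1) = Δ·Π!·Σ² = 8/165  (sign +1)
combine: 4πI² = 297·5/99·8/165 = 8/11
take √, sign -1: I = -0.24057125

-0.240571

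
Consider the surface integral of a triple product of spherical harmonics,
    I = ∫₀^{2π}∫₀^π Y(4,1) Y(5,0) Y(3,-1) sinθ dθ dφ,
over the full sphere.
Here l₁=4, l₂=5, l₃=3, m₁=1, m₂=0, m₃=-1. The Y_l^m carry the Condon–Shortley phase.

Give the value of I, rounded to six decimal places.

m-sum 0 ✓  L=12 even ✓  1≤3≤9 ✓
Π(2lᵢ+1) = 9×11×7 = 693
triangle coeff Δ(4,5,3) = 1/180180
Σ_t [2,4]: t=2:+1/576 t=3:−1/144 t=4:+1/576 = -1/288
(3j)²=20/1001 [(4 5 3; 0 0 0)], sign=+1
Σ_t [1,3]: t=1:−1/5760 t=2:+1/288 t=3:−1/288 = -1/5760
(3j)²=1/12012 [(4 5 3; 1 0 -1)], sign=-1
⇒ 4πI² = 15/13013
I = (-1)√(15/13013/(4π)) = -0.00957750

-0.009577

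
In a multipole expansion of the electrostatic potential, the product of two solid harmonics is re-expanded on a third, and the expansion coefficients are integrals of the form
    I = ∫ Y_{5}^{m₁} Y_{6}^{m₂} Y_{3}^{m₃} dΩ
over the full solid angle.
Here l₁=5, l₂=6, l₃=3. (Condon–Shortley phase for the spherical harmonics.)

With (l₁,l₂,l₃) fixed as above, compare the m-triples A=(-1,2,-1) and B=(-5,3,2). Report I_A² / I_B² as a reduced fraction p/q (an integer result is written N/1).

7/3

Shared (l₁,l₂,l₃)=(5,6,3): N and (l;000)² cancel in I_A²/I_B².
A: Δ = 8!·2!·4!/15! = 1/675675; Racah Σ t=4..6: t=4:+1/27648 t=5:−1/4320 t=6:+1/11520 = -1/9216; ⇒ 3j(5 6 3; -1 2 -1)² = 2/143, sgn -1
B: Δ = 8!·2!·4!/15! = 1/675675; Racah Σ t=8..8: t=8:+1/483840 = 1/483840; ⇒ 3j(5 6 3; -5 3 2)² = 6/1001, sgn -1
I_A²/I_B² = (2/143)/(6/1001) = 7/3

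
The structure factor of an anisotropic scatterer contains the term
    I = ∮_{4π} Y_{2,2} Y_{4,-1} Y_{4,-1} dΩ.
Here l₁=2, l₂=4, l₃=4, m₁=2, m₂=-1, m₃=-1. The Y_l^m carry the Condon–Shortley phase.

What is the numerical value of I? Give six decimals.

0.200662

Rules hold: Σm=0, L=10 even, 2≤4≤6.
N = 5·9·9 = 405
Δ = 2!·2!·6!/11! = 1/13860
Racah Σ t=0..2: t=0:+1/192 t=1:−1/36 t=2:+1/192 = -5/288
⇒ 3j(2 4 4; 0 0 0)² = 20/693, sgn -1
Racah Σ t=0..0: t=0:+1/144 = 1/144
⇒ 3j(2 4 4; 2 -1 -1)² = 10/231, sgn -1
4πI² = N·(3j₀)²·(3jₘ)² = 3000/5929
I = +1·√(0.505988/4π) = 0.20066192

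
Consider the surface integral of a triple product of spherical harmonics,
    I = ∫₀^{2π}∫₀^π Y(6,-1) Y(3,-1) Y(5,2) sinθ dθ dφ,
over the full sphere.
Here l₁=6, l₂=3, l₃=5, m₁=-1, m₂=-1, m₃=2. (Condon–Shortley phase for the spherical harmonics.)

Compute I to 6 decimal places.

Checks pass: Σm=0; 14 even; l₃=5∈[3,9].
(2·6+1)(2·3+1)(2·5+1) = 1001
Δ: 4! 8! 2! / 15! → 1/675675
sum: t=1:−1/8640 t=2:+1/2304 t=3:−1/8640 = 7/34560
3j²(6 3 5; 0 0 0) = Δ·Π!·Σ² = 7/429  (sign -1)
sum: t=0:+1/241920 t=1:−1/8640 t=2:+1/5760 = 1/16128
3j²(6 3 5; -1 -1 2) = Δ·Π!·Σ² = 5/1001  (sign -1)
combine: 4πI² = 1001·7/429·5/1001 = 35/429
take √, sign +1: I = 0.08057502

0.080575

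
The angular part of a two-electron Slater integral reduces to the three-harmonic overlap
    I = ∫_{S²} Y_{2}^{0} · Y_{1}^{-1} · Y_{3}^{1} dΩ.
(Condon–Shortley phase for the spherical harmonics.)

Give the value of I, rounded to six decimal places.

-0.202301

m-sum 0 ✓  L=6 even ✓  1≤3≤3 ✓
Π(2lᵢ+1) = 5×3×7 = 105
triangle coeff Δ(2,1,3) = 1/105
Σ_t [0,0]: t=0:+1/4 = 1/4
(3j)²=3/35 [(2 1 3; 0 0 0)], sign=-1
Σ_t [0,0]: t=0:+1/8 = 1/8
(3j)²=2/35 [(2 1 3; 0 -1 1)], sign=+1
⇒ 4πI² = 18/35
I = (-1)√(18/35/(4π)) = -0.20230066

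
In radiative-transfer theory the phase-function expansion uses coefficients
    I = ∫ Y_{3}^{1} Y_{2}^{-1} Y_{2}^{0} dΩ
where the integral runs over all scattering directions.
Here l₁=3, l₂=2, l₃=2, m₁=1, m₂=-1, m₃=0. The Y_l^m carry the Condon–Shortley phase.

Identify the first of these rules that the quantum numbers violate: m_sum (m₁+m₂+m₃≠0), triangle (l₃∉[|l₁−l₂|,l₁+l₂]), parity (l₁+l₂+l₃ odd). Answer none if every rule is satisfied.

azimuthal sum: 1 − 1 + 0 = 0  ✓
1 ≤ 2 ≤ 5 (triangle on l)  ✓
L = 3 + 2 + 2 = 7 (odd)  ✗

parity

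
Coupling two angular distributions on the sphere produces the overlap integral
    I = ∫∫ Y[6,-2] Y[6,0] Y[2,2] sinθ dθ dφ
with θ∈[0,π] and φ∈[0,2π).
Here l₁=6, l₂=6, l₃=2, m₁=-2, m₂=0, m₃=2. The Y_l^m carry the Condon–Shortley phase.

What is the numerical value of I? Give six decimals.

m-sum 0 ✓  L=14 even ✓  0≤2≤12 ✓
Π(2lᵢ+1) = 13×13×5 = 845
triangle coeff Δ(6,6,2) = 1/90090
Σ_t [4,6]: t=4:+1/69120 t=5:−1/14400 t=6:+1/69120 = -7/172800
(3j)²=14/715 [(6 6 2; 0 0 0)], sign=-1
Σ_t [6,6]: t=6:+1/69120 = 1/69120
(3j)²=4/143 [(6 6 2; -2 0 2)], sign=+1
⇒ 4πI² = 56/121
I = (-1)√(56/121/(4π)) = -0.19190947

-0.191909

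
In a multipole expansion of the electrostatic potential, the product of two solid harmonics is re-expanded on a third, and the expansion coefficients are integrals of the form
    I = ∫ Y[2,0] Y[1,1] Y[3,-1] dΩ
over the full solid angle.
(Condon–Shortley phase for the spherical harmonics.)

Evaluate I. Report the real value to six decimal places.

Checks pass: Σm=0; 6 even; l₃=3∈[1,3].
(2·2+1)(2·1+1)(2·3+1) = 105
Δ: 0! 4! 2! / 7! → 1/105
sum: t=0:+1/4 = 1/4
3j²(2 1 3; 0 0 0) = Δ·Π!·Σ² = 3/35  (sign -1)
sum: t=0:+1/8 = 1/8
3j²(2 1 3; 0 1 -1) = Δ·Π!·Σ² = 2/35  (sign +1)
combine: 4πI² = 105·3/35·2/35 = 18/35
take √, sign -1: I = -0.20230066

-0.202301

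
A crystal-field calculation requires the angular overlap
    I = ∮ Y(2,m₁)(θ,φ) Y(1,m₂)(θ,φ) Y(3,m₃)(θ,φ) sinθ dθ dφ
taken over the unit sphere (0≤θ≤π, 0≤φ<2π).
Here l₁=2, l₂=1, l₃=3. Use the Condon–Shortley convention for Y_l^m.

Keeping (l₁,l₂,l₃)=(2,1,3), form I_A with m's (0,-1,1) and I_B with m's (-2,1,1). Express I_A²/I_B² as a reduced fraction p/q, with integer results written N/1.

6/1

Same 2,1,3: normalisation and zero-m 3j drop out of the ratio.
A: Δ: 0! 4! 2! / 7! → 1/105; sum: t=0:+1/8 = 1/8; 3j²(2 1 3; 0 -1 1) = Δ·Π!·Σ² = 2/35  (sign +1)
B: Δ: 0! 4! 2! / 7! → 1/105; sum: t=0:+1/48 = 1/48; 3j²(2 1 3; -2 1 1) = Δ·Π!·Σ² = 1/105  (sign +1)
I_A²/I_B² = (2/35)/(1/105) = 6/1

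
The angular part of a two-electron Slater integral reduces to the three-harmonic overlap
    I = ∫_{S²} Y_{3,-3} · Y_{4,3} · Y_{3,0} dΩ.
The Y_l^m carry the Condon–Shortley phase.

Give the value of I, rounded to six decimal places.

m-sum 0 ✓  L=10 even ✓  1≤3≤7 ✓
Π(2lᵢ+1) = 7×9×7 = 441
triangle coeff Δ(3,4,3) = 1/34650
Σ_t [1,3]: t=1:−1/72 t=2:+1/16 t=3:−1/72 = 5/144
(3j)²=2/77 [(3 4 3; 0 0 0)], sign=-1
Σ_t [4,4]: t=4:+1/288 = 1/288
(3j)²=1/22 [(3 4 3; -3 3 0)], sign=-1
⇒ 4πI² = 63/121
I = (+1)√(63/121/(4π)) = 0.20355073

0.203551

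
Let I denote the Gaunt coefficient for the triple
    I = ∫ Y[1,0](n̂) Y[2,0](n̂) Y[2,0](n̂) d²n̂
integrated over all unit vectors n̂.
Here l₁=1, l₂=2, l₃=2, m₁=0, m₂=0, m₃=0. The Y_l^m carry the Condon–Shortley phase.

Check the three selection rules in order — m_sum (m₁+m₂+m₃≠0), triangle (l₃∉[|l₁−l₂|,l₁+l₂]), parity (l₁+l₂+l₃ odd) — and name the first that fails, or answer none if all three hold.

m₁+m₂+m₃ = 0 + 0 + 0 = 0  ✓
triangle: |1−2|=1 ≤ l₃=2 ≤ 1+2=3  ✓
parity: l₁+l₂+l₃ = 5 is odd  ✗

parity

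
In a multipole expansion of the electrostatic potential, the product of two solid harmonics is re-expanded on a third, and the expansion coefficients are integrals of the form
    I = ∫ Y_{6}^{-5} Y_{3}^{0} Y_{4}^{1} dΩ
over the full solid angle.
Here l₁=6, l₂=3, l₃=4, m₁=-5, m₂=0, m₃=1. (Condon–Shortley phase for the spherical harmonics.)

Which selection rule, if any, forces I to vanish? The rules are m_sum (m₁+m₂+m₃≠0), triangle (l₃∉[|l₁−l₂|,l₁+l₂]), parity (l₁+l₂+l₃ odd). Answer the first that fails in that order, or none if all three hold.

azimuthal sum: -5 + 0 + 1 = -4  ✗
3 ≤ 4 ≤ 9 (triangle on l)
L = 6 + 3 + 4 = 13 (odd)

m_sum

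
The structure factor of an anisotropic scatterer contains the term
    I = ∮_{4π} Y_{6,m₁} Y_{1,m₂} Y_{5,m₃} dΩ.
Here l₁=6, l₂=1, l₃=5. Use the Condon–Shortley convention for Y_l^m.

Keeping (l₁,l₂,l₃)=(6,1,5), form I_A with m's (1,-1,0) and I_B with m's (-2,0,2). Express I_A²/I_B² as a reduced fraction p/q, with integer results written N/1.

Shared (l₁,l₂,l₃)=(6,1,5): N and (l;000)² cancel in I_A²/I_B².
A: Δ = 2!·10!·0!/13! = 1/858; Racah Σ t=0..0: t=0:+1/28800 = 1/28800; ⇒ 3j(6 1 5; 1 -1 0)² = 7/286, sgn -1
B: Δ = 2!·10!·0!/13! = 1/858; Racah Σ t=1..1: t=1:−1/30240 = -1/30240; ⇒ 3j(6 1 5; -2 0 2)² = 16/429, sgn +1
I_A²/I_B² = (7/286)/(16/429) = 21/32

21/32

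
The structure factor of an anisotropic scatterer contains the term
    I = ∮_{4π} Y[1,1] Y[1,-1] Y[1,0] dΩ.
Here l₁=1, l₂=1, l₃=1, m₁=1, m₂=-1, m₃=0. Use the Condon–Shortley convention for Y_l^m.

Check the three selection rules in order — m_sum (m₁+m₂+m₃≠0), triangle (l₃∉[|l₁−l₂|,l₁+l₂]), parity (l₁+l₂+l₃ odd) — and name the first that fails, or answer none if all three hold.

parity

m₁+m₂+m₃ = 1 − 1 + 0 = 0  ✓
triangle: |1−1|=0 ≤ l₃=1 ≤ 1+1=2  ✓
parity: l₁+l₂+l₃ = 3 is odd  ✗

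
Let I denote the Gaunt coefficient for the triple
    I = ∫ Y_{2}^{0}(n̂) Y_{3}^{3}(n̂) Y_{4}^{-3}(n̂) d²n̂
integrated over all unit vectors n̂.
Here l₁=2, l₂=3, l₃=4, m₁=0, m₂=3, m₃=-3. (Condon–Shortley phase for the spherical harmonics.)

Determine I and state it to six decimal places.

0.000000

L=9 odd ⇒ parity kills the (l;000) factor ⇒ I = 0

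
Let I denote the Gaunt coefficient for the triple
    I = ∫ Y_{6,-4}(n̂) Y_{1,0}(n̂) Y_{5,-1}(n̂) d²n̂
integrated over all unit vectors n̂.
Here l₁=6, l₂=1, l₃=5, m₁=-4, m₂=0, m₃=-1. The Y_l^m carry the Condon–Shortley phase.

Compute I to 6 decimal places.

-4 + 0 − 1 = -5 ≠ 0: azimuthal integral kills it; I = 0

0.000000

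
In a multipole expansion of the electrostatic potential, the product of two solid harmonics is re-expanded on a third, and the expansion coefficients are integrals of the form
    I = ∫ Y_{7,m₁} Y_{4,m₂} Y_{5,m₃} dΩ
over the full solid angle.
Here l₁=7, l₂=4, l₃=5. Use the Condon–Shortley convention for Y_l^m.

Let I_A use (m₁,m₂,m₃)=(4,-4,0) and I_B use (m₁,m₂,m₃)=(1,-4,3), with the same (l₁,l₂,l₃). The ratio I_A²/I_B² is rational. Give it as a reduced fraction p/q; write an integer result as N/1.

165/28

Same 7,4,5: normalisation and zero-m 3j drop out of the ratio.
A: Δ: 6! 8! 2! / 17! → 1/6126120; sum: t=0:+1/1036800 = 1/1036800; 3j²(7 4 5; 4 -4 0) = Δ·Π!·Σ² = 14/663  (sign -1)
B: Δ: 6! 8! 2! / 17! → 1/6126120; sum: t=0:+1/2073600 = 1/2073600; 3j²(7 4 5; 1 -4 3) = Δ·Π!·Σ² = 392/109395  (sign +1)
I_A²/I_B² = (14/663)/(392/109395) = 165/28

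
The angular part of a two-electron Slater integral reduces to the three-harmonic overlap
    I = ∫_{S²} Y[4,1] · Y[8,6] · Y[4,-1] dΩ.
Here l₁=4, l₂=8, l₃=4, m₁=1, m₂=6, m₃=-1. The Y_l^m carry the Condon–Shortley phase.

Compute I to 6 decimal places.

1 + 6 − 1 = 6 ≠ 0: azimuthal integral kills it; I = 0

0.000000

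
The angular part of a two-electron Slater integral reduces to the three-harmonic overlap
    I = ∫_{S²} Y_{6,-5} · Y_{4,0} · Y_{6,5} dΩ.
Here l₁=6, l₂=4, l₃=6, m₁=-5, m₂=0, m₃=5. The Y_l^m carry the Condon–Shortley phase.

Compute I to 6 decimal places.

Checks pass: Σm=0; 16 even; l₃=6∈[2,10].
(2·6+1)(2·4+1)(2·6+1) = 1521
Δ: 4! 8! 4! / 17! → 1/15315300
sum: t=0:+1/829440 t=1:−1/25920 t=2:+1/9216 t=3:−1/25920 t=4:+1/829440 = 7/207360
3j²(6 4 6; 0 0 0) = Δ·Π!·Σ² = 28/2431  (sign +1)
sum: t=3:−1/1451520 t=4:+1/2903040 = -1/2903040
3j²(6 4 6; -5 0 5) = Δ·Π!·Σ² = 11/1547  (sign +1)
combine: 4πI² = 1521·28/2431·11/1547 = 36/289
take √, sign +1: I = 0.09956287

0.099563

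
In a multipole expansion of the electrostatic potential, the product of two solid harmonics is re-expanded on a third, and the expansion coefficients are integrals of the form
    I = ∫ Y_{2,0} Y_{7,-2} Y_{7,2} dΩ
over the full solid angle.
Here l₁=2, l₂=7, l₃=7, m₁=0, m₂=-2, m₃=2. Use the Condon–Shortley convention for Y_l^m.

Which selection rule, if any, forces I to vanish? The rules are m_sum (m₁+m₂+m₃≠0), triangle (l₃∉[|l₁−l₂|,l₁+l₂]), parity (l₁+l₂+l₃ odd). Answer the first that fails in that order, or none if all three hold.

none

m₁+m₂+m₃ = 0 − 2 + 2 = 0  ✓
triangle: |2−7|=5 ≤ l₃=7 ≤ 2+7=9  ✓
parity: l₁+l₂+l₃ = 16 is even  ✓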